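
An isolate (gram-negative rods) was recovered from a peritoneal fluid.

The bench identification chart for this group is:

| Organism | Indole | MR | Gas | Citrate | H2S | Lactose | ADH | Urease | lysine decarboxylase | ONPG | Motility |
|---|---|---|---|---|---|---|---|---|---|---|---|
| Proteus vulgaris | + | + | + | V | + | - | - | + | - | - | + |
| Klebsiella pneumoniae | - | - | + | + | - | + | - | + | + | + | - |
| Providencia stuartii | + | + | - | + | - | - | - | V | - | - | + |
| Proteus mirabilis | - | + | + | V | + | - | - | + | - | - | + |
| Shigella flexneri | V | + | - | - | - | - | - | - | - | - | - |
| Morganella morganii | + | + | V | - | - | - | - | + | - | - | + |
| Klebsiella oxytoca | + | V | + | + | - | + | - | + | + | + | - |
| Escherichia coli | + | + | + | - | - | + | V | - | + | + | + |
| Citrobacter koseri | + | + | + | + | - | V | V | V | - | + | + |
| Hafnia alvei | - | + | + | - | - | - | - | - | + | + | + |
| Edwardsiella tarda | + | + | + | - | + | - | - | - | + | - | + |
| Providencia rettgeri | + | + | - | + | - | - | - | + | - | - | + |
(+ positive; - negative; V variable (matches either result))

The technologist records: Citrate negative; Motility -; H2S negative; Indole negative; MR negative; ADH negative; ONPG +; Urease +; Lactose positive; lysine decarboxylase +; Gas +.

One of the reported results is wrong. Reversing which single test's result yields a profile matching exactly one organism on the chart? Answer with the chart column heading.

Citrate

As reported, no row in the chart matches all 11 reactions.
Reversing Motility → still no organism matches.
Reversing Gas → still no organism matches.
Reversing Indole → still no organism matches.
Reversing Lactose → still no organism matches.
Reversing ONPG → still no organism matches.
Reversing Citrate (to +) → unique match: Klebsiella pneumoniae.
Reversing MR → still no organism matches.
Reversing ADH → still no organism matches.
Reversing lysine decarboxylase → still no organism matches.
Reversing H2S → still no organism matches.
Reversing Urease → still no organism matches.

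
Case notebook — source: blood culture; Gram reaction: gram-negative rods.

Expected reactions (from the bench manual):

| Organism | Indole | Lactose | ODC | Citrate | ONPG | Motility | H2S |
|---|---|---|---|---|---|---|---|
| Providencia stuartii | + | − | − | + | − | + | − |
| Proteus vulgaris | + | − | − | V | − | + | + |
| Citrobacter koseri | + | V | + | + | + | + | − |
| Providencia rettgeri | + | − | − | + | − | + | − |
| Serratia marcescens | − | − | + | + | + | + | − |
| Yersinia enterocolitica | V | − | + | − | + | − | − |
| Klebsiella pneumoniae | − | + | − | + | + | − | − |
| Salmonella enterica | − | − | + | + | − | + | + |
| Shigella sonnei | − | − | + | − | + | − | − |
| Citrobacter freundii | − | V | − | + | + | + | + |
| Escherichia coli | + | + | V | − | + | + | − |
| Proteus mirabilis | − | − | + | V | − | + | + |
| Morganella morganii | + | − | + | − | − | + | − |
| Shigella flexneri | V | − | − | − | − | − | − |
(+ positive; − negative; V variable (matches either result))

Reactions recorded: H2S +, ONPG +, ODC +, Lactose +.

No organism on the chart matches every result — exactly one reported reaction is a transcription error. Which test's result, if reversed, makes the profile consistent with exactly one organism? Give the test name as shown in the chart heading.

ODC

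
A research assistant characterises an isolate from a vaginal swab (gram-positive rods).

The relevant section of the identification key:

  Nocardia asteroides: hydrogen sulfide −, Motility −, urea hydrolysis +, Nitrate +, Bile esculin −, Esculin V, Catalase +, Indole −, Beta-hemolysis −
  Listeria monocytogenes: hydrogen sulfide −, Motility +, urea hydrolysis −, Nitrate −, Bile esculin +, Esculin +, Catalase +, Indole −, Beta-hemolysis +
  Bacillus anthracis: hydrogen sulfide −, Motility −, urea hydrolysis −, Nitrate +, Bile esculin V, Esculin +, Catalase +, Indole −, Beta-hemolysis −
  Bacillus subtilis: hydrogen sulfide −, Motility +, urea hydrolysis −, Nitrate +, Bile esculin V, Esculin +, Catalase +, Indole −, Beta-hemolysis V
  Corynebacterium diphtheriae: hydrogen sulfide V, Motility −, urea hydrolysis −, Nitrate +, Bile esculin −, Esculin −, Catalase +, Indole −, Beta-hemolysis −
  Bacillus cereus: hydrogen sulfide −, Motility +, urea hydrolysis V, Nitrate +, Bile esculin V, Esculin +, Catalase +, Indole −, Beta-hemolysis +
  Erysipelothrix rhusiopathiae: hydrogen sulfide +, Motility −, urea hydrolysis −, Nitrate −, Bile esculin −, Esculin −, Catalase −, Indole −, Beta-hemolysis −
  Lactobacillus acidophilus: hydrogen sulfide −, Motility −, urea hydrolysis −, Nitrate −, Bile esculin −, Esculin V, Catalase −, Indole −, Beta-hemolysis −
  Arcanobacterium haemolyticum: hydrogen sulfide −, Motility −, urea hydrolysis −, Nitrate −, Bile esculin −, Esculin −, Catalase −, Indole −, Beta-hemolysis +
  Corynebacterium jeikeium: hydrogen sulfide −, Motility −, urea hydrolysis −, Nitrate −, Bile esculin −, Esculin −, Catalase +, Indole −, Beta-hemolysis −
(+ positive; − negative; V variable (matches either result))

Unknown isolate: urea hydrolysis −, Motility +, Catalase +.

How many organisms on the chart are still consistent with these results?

Motility +: excludes 7 organisms — 3 left.
urea hydrolysis −: all 3 remaining candidates are consistent.
Catalase +: all 3 remaining candidates are consistent.
Still consistent: Bacillus cereus, Bacillus subtilis, Listeria monocytogenes.

3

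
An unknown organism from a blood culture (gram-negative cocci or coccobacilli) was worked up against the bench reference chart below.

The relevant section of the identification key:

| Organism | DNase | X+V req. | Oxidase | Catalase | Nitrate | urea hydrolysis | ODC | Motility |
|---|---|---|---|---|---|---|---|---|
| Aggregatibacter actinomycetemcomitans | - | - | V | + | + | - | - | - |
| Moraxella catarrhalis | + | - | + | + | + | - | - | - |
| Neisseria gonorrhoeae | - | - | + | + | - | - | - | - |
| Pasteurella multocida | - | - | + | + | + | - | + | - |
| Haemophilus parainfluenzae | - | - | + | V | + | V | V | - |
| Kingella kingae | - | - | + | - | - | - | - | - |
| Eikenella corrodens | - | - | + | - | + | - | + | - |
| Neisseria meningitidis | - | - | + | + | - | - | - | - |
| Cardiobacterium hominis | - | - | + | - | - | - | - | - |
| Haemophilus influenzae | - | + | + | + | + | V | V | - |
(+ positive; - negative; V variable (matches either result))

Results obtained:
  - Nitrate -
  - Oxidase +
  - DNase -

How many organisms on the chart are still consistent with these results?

DNase -: excludes Moraxella catarrhalis — 9 left.
Oxidase +: all 9 remaining candidates are consistent.
Nitrate -: excludes 5 organisms — 4 left.
Still consistent: Cardiobacterium hominis, Kingella kingae, Neisseria gonorrhoeae, Neisseria meningitidis.

4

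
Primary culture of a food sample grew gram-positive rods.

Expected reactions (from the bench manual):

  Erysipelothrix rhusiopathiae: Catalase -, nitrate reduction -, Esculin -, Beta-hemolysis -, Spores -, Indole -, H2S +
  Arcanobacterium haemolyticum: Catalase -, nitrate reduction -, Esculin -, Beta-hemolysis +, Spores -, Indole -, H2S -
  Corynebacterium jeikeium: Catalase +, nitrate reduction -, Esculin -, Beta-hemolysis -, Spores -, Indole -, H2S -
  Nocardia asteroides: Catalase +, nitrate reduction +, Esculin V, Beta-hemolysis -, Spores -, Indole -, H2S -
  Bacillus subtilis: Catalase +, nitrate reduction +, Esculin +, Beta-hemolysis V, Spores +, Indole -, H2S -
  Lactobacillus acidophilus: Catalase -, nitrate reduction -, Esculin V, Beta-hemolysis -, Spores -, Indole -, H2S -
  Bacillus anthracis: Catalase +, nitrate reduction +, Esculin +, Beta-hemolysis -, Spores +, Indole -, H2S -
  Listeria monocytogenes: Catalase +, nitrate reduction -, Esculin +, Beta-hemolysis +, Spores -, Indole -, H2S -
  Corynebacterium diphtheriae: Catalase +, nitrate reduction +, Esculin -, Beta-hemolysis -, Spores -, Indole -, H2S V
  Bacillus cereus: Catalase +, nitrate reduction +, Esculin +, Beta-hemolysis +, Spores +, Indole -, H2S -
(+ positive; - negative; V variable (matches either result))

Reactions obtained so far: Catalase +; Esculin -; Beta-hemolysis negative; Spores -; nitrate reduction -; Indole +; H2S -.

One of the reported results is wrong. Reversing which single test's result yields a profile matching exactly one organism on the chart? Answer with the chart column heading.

Indole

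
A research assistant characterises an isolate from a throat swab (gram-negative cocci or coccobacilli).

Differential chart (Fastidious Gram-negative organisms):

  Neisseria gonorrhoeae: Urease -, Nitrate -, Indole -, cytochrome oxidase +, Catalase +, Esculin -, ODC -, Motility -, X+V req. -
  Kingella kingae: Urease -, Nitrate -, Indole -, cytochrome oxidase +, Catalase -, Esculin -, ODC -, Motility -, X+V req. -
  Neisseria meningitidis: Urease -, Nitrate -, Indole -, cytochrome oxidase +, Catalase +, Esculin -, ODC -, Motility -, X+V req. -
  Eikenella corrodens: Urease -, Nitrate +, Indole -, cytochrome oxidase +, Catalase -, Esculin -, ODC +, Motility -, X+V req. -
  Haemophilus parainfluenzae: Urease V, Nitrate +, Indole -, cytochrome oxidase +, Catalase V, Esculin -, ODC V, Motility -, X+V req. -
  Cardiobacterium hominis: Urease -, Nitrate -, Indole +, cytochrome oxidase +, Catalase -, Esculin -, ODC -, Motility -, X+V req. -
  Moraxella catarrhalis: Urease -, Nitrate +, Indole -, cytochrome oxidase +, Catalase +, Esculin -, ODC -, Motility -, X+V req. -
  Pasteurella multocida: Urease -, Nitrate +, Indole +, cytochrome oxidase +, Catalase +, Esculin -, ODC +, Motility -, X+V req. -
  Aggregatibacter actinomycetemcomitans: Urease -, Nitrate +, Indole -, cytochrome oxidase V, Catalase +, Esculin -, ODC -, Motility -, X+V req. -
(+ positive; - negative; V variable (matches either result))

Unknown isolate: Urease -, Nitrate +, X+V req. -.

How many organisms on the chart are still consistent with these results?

5

X+V req. -: all 9 remaining candidates are consistent.
Nitrate +: excludes Neisseria gonorrhoeae, Kingella kingae, Neisseria meningitidis, Cardiobacterium hominis — 5 left.
Urease -: all 5 remaining candidates are consistent.
Still consistent: Aggregatibacter actinomycetemcomitans, Eikenella corrodens, Haemophilus parainfluenzae, Moraxella catarrhalis, Pasteurella multocida.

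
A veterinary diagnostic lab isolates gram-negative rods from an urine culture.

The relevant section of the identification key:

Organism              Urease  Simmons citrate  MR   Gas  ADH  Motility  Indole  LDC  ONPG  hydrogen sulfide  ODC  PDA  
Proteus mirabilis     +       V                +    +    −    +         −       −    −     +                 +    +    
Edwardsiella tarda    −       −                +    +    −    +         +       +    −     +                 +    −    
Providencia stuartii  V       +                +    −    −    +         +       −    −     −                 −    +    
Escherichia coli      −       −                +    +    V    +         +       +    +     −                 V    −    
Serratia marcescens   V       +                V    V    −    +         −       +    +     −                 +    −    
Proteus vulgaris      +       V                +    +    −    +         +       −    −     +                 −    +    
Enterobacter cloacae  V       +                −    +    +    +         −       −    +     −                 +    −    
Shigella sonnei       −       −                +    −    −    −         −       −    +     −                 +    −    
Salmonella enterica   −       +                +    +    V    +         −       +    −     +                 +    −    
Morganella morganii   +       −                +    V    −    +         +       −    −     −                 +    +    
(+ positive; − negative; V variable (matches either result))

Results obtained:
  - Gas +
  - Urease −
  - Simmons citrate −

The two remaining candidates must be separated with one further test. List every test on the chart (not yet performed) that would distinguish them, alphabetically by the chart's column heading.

hydrogen sulfide, ONPG

Gas +: excludes Providencia stuartii, Shigella sonnei — 8 left.
Urease −: excludes Proteus mirabilis, Proteus vulgaris, Morganella morganii — 5 left.
Simmons citrate −: excludes Serratia marcescens, Enterobacter cloacae, Salmonella enterica — 2 left.
Two candidates remain: Edwardsiella tarda and Escherichia coli.
  MR: + vs + — same for both, does not separate.
  ADH: − vs V — variable for at least one, does not separate.
  Motility: + vs + — same for both, does not separate.
  Indole: + vs + — same for both, does not separate.
  LDC: + vs + — same for both, does not separate.
  ONPG: Edwardsiella tarda −, Escherichia coli + — discriminates.
  hydrogen sulfide: Edwardsiella tarda +, Escherichia coli − — discriminates.
  ODC: + vs V — variable for at least one, does not separate.
  PDA: − vs − — same for both, does not separate.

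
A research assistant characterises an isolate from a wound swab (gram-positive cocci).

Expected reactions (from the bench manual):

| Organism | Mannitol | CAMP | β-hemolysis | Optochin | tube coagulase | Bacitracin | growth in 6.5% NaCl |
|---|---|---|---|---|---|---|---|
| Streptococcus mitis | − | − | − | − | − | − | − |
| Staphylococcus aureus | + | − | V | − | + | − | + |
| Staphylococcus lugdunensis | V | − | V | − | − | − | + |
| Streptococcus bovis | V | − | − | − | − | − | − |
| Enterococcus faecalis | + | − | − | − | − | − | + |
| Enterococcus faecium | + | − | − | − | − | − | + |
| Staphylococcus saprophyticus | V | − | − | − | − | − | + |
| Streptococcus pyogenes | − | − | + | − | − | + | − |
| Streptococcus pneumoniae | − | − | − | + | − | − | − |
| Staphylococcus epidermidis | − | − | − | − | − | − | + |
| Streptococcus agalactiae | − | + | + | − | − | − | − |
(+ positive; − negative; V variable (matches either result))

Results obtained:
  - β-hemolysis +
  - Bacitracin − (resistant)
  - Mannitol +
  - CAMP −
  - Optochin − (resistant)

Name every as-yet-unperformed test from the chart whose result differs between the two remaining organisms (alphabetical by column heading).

tube coagulase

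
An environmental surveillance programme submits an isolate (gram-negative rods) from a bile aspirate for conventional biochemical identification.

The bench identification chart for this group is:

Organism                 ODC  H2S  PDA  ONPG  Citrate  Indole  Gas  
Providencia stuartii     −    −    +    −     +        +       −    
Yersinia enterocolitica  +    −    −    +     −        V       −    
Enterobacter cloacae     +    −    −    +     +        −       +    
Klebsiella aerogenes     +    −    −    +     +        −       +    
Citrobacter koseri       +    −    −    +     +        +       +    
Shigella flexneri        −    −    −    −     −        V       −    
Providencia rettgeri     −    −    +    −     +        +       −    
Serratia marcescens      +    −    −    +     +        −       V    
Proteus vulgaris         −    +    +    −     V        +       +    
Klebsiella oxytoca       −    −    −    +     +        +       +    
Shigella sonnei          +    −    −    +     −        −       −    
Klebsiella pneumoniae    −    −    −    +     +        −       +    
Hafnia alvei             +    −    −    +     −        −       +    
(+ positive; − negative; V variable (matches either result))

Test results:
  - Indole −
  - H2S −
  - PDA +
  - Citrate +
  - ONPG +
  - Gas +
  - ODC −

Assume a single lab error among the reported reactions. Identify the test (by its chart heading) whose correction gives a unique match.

PDA

As reported, no row in the chart matches all 7 reactions.
Reversing Citrate → still no organism matches.
Reversing Gas → still no organism matches.
Reversing Indole → still no organism matches.
Reversing ONPG → still no organism matches.
Reversing ODC → still no organism matches.
Reversing PDA (to −) → unique match: Klebsiella pneumoniae.
Reversing H2S → still no organism matches.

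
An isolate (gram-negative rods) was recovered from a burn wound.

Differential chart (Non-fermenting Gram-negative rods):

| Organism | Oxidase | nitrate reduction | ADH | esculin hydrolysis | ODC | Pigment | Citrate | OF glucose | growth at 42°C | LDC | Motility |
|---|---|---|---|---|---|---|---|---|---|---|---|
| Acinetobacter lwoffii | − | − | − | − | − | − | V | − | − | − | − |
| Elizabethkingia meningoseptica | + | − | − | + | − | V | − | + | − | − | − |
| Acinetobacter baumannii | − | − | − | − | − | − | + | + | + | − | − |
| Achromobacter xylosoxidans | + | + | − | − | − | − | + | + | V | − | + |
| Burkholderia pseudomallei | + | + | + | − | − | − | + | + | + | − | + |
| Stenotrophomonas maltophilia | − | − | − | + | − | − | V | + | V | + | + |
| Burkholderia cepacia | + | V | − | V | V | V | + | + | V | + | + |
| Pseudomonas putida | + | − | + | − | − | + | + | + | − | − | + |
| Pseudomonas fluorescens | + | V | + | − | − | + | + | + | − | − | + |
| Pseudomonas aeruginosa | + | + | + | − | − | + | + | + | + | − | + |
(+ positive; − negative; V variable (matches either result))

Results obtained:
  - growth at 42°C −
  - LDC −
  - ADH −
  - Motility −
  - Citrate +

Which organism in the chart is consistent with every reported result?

Acinetobacter lwoffii

Motility −: excludes 7 organisms — 3 left.
growth at 42°C −: excludes Acinetobacter baumannii — 2 left.
Citrate +: excludes Elizabethkingia meningoseptica — 1 left.
ADH −: the one remaining candidate is consistent.
LDC −: the one remaining candidate is consistent.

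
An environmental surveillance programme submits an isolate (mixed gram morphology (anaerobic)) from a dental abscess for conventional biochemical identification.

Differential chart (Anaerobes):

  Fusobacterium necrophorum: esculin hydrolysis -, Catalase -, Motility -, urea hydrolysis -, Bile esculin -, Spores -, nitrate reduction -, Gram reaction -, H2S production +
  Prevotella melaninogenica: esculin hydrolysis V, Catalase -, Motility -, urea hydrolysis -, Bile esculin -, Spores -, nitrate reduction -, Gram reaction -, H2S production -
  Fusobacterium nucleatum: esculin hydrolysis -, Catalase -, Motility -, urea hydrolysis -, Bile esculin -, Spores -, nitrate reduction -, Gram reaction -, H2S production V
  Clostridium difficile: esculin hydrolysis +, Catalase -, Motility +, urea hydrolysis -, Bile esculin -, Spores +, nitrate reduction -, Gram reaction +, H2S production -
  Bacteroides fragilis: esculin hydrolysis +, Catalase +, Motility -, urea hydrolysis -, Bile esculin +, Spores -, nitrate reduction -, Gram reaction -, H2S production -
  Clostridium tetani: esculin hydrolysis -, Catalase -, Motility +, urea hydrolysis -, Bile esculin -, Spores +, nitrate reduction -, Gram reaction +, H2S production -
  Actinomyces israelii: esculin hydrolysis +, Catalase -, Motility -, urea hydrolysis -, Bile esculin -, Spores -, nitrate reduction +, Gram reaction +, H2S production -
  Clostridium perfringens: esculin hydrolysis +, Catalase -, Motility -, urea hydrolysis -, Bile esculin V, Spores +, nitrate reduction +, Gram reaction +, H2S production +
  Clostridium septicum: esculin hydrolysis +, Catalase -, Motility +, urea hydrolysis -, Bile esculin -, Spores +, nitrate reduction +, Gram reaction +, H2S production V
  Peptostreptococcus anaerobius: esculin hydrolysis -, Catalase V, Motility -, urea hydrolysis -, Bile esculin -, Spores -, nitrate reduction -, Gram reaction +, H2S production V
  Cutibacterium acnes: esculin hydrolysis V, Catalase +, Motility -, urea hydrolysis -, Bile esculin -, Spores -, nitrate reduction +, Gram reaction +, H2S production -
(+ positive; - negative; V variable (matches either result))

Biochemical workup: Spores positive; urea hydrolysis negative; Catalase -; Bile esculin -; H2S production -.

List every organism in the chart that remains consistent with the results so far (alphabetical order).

Clostridium difficile, Clostridium septicum, Clostridium tetani

Spores +: excludes 7 organisms — 4 left.
Catalase -: all 4 remaining candidates are consistent.
Bile esculin -: all 4 remaining candidates are consistent.
urea hydrolysis -: all 4 remaining candidates are consistent.
H2S production -: excludes Clostridium perfringens — 3 left.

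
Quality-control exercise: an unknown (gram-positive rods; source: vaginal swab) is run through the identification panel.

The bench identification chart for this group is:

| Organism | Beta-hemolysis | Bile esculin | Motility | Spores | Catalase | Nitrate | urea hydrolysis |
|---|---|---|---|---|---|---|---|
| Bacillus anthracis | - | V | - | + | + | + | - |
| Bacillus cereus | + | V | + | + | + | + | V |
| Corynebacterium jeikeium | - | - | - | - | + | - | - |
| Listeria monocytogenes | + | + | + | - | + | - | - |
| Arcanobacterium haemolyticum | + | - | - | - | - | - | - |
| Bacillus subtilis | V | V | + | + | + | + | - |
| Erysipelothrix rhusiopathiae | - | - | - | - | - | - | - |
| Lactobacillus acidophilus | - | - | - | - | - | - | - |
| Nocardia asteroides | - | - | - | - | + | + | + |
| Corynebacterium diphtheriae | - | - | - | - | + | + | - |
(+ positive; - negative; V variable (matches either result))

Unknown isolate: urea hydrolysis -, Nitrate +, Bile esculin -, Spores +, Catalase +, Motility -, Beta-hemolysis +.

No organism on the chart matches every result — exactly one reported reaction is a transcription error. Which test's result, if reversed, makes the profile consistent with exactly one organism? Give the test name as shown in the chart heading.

As reported, no row in the chart matches all 7 reactions.
Reversing Motility → 2 organisms match (not unique).
Reversing Bile esculin → still no organism matches.
Reversing Nitrate → still no organism matches.
Reversing Spores → still no organism matches.
Reversing Catalase → still no organism matches.
Reversing urea hydrolysis → still no organism matches.
Reversing Beta-hemolysis (to -) → unique match: Bacillus anthracis.

Beta-hemolysis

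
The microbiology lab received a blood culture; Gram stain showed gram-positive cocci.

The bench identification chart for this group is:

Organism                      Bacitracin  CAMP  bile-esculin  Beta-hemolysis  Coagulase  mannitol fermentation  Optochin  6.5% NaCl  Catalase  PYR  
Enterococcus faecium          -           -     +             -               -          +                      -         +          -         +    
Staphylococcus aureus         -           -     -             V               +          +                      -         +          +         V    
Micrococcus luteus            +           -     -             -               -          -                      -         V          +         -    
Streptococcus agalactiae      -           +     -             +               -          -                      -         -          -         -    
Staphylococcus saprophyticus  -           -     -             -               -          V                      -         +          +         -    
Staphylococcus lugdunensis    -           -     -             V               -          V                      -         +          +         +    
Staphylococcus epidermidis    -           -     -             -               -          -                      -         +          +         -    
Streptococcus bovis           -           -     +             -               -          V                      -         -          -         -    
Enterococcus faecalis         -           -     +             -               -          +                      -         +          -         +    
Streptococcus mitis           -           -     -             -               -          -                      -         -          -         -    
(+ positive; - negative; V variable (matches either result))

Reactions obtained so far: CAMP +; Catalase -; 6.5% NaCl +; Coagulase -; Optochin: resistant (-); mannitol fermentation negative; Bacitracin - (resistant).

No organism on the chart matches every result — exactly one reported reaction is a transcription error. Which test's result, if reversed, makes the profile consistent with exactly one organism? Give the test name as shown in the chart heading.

As reported, no row in the chart matches all 7 reactions.
Reversing mannitol fermentation → still no organism matches.
Reversing Coagulase → still no organism matches.
Reversing CAMP → still no organism matches.
Reversing Bacitracin → still no organism matches.
Reversing 6.5% NaCl (to -) → unique match: Streptococcus agalactiae.
Reversing Optochin → still no organism matches.
Reversing Catalase → still no organism matches.

6.5% NaCl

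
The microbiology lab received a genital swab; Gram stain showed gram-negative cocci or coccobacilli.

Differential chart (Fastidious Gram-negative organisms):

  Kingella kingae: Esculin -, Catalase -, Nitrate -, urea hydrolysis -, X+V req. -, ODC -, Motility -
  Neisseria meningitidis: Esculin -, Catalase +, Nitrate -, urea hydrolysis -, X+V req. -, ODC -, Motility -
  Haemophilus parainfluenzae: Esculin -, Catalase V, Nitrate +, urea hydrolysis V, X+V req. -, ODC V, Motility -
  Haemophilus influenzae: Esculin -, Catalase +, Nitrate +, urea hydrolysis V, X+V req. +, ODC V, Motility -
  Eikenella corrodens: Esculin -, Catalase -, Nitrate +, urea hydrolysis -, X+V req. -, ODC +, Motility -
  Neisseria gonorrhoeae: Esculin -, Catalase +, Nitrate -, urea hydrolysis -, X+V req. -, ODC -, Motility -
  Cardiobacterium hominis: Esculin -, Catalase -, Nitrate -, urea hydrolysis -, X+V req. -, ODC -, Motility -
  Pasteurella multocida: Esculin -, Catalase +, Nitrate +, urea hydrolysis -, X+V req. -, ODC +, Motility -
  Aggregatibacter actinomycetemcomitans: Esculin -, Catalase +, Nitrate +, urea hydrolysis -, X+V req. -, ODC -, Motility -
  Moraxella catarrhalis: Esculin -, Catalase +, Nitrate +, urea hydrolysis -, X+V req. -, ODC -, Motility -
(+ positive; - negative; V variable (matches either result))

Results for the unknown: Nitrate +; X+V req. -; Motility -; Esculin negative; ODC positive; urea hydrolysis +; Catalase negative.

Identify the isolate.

Haemophilus parainfluenzae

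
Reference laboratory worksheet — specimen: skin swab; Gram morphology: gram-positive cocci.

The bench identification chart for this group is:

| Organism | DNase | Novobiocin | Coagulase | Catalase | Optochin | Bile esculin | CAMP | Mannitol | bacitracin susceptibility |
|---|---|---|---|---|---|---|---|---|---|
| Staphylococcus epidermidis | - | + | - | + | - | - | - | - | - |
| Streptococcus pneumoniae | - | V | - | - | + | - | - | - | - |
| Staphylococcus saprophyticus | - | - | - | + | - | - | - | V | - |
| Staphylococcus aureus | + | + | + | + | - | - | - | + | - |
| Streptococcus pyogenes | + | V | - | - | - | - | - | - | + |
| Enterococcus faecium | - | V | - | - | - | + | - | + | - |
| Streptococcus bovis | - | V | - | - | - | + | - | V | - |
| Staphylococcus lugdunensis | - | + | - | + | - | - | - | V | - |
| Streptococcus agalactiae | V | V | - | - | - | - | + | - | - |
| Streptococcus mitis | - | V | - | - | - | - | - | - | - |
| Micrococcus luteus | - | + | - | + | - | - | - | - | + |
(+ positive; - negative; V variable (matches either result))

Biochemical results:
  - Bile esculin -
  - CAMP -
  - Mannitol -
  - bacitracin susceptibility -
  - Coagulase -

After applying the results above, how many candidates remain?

5

Coagulase -: excludes Staphylococcus aureus — 10 left.
Mannitol -: excludes Enterococcus faecium — 9 left.
CAMP -: excludes Streptococcus agalactiae — 8 left.
Bile esculin -: excludes Streptococcus bovis — 7 left.
bacitracin susceptibility -: excludes Streptococcus pyogenes, Micrococcus luteus — 5 left.
Still consistent: Staphylococcus epidermidis, Staphylococcus lugdunensis, Staphylococcus saprophyticus, Streptococcus mitis, Streptococcus pneumoniae.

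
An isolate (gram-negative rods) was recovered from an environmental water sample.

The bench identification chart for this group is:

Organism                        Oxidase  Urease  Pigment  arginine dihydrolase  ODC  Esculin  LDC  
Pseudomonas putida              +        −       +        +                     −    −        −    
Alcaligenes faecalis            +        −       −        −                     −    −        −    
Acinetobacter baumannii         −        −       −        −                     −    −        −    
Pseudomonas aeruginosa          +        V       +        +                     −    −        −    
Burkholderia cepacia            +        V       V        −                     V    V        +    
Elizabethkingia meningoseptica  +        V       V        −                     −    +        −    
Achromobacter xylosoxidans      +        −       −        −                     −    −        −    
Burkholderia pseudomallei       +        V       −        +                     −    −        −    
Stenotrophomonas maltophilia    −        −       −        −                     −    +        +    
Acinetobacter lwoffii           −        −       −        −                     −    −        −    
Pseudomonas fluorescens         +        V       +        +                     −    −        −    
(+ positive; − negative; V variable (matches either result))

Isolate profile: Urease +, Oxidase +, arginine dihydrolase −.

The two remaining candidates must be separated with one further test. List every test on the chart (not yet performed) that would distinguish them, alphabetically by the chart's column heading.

LDC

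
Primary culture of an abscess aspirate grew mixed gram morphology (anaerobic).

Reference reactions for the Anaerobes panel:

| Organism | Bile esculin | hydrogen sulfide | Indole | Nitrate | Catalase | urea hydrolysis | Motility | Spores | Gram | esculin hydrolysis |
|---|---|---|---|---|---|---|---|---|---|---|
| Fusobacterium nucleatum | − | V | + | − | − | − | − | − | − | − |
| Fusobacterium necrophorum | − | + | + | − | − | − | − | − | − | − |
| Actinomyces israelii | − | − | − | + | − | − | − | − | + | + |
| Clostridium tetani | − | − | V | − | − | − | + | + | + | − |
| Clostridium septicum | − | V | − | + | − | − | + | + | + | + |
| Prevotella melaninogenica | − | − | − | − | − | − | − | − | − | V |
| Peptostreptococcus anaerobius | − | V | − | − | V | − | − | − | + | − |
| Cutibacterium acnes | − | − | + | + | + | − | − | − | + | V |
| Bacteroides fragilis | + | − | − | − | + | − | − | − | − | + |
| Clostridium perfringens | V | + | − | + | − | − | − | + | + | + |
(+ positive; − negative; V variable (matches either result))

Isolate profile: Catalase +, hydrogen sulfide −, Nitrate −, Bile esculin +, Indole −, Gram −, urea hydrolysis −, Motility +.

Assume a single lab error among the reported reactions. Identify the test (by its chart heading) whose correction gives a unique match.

Motility

As reported, no row in the chart matches all 8 reactions.
Reversing hydrogen sulfide → still no organism matches.
Reversing urea hydrolysis → still no organism matches.
Reversing Gram → still no organism matches.
Reversing Bile esculin → still no organism matches.
Reversing Indole → still no organism matches.
Reversing Catalase → still no organism matches.
Reversing Motility (to −) → unique match: Bacteroides fragilis.
Reversing Nitrate → still no organism matches.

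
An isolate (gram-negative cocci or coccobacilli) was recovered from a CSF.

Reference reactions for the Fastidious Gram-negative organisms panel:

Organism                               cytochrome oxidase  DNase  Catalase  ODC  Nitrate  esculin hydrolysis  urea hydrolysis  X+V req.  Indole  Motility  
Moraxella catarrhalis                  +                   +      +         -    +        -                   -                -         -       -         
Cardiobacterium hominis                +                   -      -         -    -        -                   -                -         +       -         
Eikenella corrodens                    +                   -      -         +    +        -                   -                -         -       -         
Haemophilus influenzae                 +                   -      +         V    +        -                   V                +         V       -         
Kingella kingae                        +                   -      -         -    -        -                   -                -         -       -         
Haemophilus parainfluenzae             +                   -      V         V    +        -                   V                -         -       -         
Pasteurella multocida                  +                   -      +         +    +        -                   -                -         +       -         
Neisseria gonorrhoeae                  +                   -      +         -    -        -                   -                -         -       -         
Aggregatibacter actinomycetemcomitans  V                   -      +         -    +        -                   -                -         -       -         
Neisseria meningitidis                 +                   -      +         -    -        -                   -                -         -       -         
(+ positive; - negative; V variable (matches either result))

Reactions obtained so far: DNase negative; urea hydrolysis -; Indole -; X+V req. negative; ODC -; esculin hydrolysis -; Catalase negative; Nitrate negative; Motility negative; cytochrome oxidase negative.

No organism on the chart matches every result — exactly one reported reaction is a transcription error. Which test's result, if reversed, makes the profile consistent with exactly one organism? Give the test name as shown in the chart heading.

cytochrome oxidase

As reported, no row in the chart matches all 10 reactions.
Reversing X+V req. → still no organism matches.
Reversing Indole → still no organism matches.
Reversing urea hydrolysis → still no organism matches.
Reversing esculin hydrolysis → still no organism matches.
Reversing ODC → still no organism matches.
Reversing Motility → still no organism matches.
Reversing cytochrome oxidase (to +) → unique match: Kingella kingae.
Reversing Nitrate → still no organism matches.
Reversing Catalase → still no organism matches.
Reversing DNase → still no organism matches.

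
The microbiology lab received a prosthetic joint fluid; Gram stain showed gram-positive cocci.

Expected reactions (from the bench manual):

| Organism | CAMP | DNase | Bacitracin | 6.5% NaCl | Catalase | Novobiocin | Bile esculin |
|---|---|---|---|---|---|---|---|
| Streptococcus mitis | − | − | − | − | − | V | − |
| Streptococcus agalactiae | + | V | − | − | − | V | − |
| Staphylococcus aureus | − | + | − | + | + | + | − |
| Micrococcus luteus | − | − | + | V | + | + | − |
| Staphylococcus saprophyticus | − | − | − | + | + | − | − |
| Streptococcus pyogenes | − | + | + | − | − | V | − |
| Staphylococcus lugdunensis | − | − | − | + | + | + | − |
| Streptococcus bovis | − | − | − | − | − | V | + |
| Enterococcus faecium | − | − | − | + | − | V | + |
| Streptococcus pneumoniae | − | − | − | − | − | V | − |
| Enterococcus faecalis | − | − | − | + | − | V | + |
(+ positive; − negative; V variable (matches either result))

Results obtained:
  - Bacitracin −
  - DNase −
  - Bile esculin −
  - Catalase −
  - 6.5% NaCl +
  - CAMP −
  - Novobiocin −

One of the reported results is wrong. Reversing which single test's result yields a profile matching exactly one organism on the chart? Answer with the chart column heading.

Catalase

As reported, no row in the chart matches all 7 reactions.
Reversing CAMP → still no organism matches.
Reversing DNase → still no organism matches.
Reversing Novobiocin → still no organism matches.
Reversing 6.5% NaCl → 2 organisms match (not unique).
Reversing Catalase (to +) → unique match: Staphylococcus saprophyticus.
Reversing Bacitracin → still no organism matches.
Reversing Bile esculin → 2 organisms match (not unique).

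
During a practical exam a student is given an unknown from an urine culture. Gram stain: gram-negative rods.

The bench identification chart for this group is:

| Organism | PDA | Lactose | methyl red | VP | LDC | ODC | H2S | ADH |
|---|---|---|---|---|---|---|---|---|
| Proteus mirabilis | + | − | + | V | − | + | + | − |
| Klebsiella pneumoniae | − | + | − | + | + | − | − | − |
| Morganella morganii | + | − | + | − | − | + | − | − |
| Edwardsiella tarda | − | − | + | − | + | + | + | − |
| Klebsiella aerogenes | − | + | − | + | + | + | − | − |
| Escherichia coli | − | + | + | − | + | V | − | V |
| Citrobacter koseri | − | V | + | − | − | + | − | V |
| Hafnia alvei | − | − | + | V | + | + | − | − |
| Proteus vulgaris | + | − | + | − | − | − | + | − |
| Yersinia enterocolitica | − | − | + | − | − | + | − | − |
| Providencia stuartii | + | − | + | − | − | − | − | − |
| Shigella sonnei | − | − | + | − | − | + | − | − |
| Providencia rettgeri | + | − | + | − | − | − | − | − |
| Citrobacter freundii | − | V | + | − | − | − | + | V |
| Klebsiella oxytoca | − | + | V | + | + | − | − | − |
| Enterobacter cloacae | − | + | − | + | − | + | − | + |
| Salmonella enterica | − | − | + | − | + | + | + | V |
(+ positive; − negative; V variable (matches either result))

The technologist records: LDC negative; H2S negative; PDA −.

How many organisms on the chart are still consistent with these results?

4

LDC −: excludes 7 organisms — 10 left.
PDA −: excludes 5 organisms — 5 left.
H2S −: excludes Citrobacter freundii — 4 left.
Still consistent: Citrobacter koseri, Enterobacter cloacae, Shigella sonnei, Yersinia enterocolitica.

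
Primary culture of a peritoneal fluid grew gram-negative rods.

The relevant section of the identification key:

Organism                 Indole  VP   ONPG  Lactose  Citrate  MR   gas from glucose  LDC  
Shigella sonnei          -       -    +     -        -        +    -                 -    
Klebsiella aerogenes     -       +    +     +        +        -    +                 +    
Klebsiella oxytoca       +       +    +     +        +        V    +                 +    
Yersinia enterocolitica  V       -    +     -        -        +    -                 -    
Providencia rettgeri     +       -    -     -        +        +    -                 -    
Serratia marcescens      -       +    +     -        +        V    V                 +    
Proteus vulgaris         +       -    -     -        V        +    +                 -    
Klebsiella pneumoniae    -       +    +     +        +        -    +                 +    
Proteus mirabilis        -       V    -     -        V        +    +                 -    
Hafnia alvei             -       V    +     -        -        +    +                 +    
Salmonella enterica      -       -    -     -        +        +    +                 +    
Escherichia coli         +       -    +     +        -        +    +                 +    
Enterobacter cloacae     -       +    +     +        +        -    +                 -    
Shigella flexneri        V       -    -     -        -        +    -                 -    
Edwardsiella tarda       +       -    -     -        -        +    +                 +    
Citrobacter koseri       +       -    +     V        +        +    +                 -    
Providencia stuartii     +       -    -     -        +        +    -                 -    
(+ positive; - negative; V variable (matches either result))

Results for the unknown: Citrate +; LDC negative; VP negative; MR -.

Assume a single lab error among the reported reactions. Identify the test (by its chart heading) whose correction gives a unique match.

As reported, no row in the chart matches all 4 reactions.
Reversing Citrate → still no organism matches.
Reversing LDC → still no organism matches.
Reversing VP (to +) → unique match: Enterobacter cloacae.
Reversing MR → 5 organisms match (not unique).

VP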